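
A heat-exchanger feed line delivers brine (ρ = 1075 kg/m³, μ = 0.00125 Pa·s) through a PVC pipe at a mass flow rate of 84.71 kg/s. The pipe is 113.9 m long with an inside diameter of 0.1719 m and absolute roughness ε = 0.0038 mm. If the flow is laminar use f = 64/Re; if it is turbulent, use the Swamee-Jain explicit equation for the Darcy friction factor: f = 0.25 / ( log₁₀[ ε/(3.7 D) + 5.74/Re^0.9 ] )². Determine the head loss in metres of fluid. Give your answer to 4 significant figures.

A = πD²/4 = π(0.1719)²/4 = 0.02321 m²; mean velocity V = ṁ/(ρA) = 84.71/(1075 · 0.02321) = 3.395 m/s.
Reynolds number Re = ρVD/μ = 1075 · 3.395 · 0.1719 / 0.00125 = 5.019e+05.
Re > 4000 → turbulent. Relative roughness ε/D = 3.8e-06/0.1719 = 2.21e-05. Swamee-Jain: f = 0.25/(log₁₀[2.21e-05/3.7 + 5.74/5.019e+05^0.9])² = 0.25/(log₁₀[5.97e-06 + 4.25e-05])² = 0.25/(-4.315)² = 0.01343.
Darcy-Weisbach: ΔP = f(L/D)(ρV²/2) = 0.01343·(113.9/0.1719)·(1075·3.395²/2) = 0.01343·662.6·6197 = 5.514e+04 Pa.
Head loss h_f = ΔP/(ρg) = 5.514e+04/(1075·9.81) = 5.229 m.

h_f ≈ 5.229 m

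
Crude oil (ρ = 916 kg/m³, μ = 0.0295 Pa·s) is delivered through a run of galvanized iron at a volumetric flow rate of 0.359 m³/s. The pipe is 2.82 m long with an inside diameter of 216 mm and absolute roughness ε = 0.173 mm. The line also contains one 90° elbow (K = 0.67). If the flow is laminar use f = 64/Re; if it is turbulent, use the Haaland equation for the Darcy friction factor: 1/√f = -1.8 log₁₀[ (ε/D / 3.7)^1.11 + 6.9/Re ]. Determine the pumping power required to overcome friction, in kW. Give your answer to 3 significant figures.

P ≈ 15.2 kW

Cross-sectional area A = πD²/4 = π(0.216)²/4 = 0.03664 m²; mean velocity V = Q/A = 0.359/0.03664 = 9.797 m/s.
Reynolds number Re = ρVD/μ = 916 · 9.797 · 0.216 / 0.0295 = 6.571e+04.
Re > 4000 → turbulent. Relative roughness ε/D = 0.000173/0.216 = 0.000801. Haaland: 1/√f = -1.8 log₁₀[(0.000801/3.7)^1.11 + 6.9/6.571e+04] = -1.8 log₁₀[8.56e-05 + 0.000105] = 6.696, so f = 0.0223.
Total minor-loss coefficient ΣK = 1·0.67 = 0.67.
ΔP = [f·L/D + ΣK]·(ρV²/2) = [0.0223·2.82/0.216 + 0.67]·(916·9.797²/2) = [0.2912 + 0.67]·4.396e+04 = 4.225e+04 Pa.
Pumping power P = QΔP = 0.359·4.225e+04 = 15170 W = 15.2 kW.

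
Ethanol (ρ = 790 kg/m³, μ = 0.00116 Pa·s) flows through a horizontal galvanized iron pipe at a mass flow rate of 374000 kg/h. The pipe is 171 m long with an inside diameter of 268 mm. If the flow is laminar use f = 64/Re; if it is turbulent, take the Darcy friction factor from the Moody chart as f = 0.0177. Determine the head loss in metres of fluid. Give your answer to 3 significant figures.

h_f ≈ 3.13 m

ṁ = 374000 kg/h = 374000/3600 = 103.9 kg/s.
A = πD²/4 = π(0.268)²/4 = 0.05641 m²; mean velocity V = ṁ/(ρA) = 103.9/(790 · 0.05641) = 2.331 m/s.
Reynolds number Re = ρVD/μ = 790 · 2.331 · 0.268 / 0.00116 = 4.255e+05.
Re > 4000 → turbulent; use the Moody-chart value f = 0.0177.
Darcy-Weisbach: ΔP = f(L/D)(ρV²/2) = 0.0177·(171/0.268)·(790·2.331²/2) = 0.0177·638.1·2147 = 2.424e+04 Pa.
Head loss h_f = ΔP/(ρg) = 2.424e+04/(790·9.81) = 3.13 m.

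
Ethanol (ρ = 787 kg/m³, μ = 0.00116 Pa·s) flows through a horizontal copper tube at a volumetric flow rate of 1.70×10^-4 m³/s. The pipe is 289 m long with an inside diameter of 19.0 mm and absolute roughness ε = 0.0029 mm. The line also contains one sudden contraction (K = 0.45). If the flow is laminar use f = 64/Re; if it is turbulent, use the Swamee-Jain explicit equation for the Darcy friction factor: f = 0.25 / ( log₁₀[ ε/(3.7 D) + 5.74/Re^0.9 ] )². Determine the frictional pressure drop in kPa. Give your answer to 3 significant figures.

Cross-sectional area A = πD²/4 = π(0.019)²/4 = 0.0002835 m²; mean velocity V = Q/A = 0.00017/0.0002835 = 0.5996 m/s.
Reynolds number Re = ρVD/μ = 787 · 0.5996 · 0.019 / 0.00116 = 7729.
Re > 4000 → turbulent. Relative roughness ε/D = 2.9e-06/0.019 = 0.000153. Swamee-Jain: f = 0.25/(log₁₀[0.000153/3.7 + 5.74/7729^0.9])² = 0.25/(log₁₀[4.13e-05 + 0.00182])² = 0.25/(-2.731)² = 0.03353.
Total minor-loss coefficient ΣK = 1·0.45 = 0.45.
ΔP = [f·L/D + ΣK]·(ρV²/2) = [0.03353·289/0.019 + 0.45]·(787·0.5996²/2) = [510 + 0.45]·141.5 = 7.221e+04 Pa.
ΔP = 7.221e+04 Pa = 72.2 kPa.

ΔP ≈ 72.2 kPa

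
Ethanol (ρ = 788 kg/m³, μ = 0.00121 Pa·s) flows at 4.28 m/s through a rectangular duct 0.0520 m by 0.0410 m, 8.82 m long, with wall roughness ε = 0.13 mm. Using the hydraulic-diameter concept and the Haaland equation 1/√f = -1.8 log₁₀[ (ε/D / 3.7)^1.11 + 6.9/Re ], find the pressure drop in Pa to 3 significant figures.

Hydraulic diameter D_h = 4A/P = 4·(0.052·0.041)/(2·(0.052+0.041)) = 0.008528/0.186 = 0.04585 m.
Re = ρVD_h/μ = 788·4.28·0.04585/0.00121 = 1.278e+05.
ε/D_h = 0.00013/0.04585 = 0.00284; Haaland gives 1/√f = -1.8 log₁₀[0.000348+5.4e-05] = 6.112, so f = 0.02677.
ΔP = f(L/D_h)(ρV²/2) = 0.02677·8.82/0.04585·7217 = 3.716e+04 Pa.

ΔP ≈ 37200 Pa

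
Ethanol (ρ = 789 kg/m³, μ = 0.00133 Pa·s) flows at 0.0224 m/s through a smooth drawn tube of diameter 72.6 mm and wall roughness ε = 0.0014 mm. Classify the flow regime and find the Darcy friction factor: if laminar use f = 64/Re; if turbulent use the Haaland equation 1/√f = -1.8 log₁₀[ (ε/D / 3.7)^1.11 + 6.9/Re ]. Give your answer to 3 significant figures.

f ≈ 0.0663

Re = ρVD/μ = 789·0.0224·0.0726/0.00133 = 964.7.
Re < 2300 → laminar, so f = 64/Re = 0.06634 (roughness is irrelevant in laminar flow).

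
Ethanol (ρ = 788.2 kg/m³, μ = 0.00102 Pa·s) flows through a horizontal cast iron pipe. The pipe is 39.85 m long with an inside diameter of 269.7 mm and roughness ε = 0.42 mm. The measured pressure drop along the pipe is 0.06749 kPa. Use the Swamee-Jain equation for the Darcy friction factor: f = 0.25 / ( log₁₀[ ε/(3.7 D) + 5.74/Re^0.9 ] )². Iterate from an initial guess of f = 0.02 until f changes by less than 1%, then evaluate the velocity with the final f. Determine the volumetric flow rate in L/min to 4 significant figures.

Rearranging Darcy-Weisbach: V = √(2·ΔP·D/(f·L·ρ)). With ε/D = 0.00042/0.2697 = 0.00156, iterate starting from f = 0.02:
  f = 0.02 → V = √(2·67.49·0.2697/(0.02·39.85·788.2)) = 0.2407 m/s; Re = ρVD/μ = 5.017e+04; f → 0.02568
  f = 0.02568 → V = 0.2124 m/s; Re = 4.427e+04; f → 0.02606
  f = 0.02606 → V = 0.2109 m/s; Re = 4.396e+04; f → 0.02608
Converged (Δf/f < 1%). With the final f = 0.02608: V = √(2·67.49·0.2697/(0.02608·39.85·788.2)) = 0.2108 m/s.
Q = V·A = 0.2108·(π/4·0.2697²) = 0.01204 m³/s = 722.6 L/min.

Q ≈ 722.6 L/min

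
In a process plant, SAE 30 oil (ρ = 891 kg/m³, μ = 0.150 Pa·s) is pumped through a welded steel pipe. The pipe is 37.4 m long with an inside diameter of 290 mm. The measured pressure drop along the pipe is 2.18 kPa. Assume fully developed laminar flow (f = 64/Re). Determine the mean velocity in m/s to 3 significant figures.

V ≈ 1.02 m/s

For laminar flow, f = 64/Re with Re = ρVD/μ, so Darcy-Weisbach reduces to ΔP = 32μLV/D². Solving for V: V = ΔP·D²/(32μL) = 2180·(0.29)²/(32·0.15·37.4) = 1.021 m/s.
Check: Re = ρVD/μ = 891·1.021·0.29/0.15 = 1759 < 2300, so the laminar assumption holds.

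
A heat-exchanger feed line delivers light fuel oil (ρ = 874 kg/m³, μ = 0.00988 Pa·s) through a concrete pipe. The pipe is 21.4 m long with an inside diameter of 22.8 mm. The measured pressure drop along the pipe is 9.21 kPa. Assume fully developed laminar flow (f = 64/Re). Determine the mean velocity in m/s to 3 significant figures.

For laminar flow, f = 64/Re with Re = ρVD/μ, so Darcy-Weisbach reduces to ΔP = 32μLV/D². Solving for V: V = ΔP·D²/(32μL) = 9210·(0.0228)²/(32·0.00988·21.4) = 0.7076 m/s.
Check: Re = ρVD/μ = 874·0.7076·0.0228/0.00988 = 1427 < 2300, so the laminar assumption holds.

V ≈ 0.708 m/s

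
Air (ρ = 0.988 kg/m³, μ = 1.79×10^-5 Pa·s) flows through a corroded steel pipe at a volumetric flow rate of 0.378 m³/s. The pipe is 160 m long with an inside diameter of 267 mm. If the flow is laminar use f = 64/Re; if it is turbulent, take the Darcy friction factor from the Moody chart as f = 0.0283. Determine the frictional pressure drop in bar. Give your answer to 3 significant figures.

ΔP ≈ 0.00382 bar

Cross-sectional area A = πD²/4 = π(0.267)²/4 = 0.05599 m²; mean velocity V = Q/A = 0.378/0.05599 = 6.751 m/s.
Reynolds number Re = ρVD/μ = 0.988 · 6.751 · 0.267 / 1.79e-05 = 9.949e+04.
Re > 4000 → turbulent; use the Moody-chart value f = 0.0283.
Darcy-Weisbach: ΔP = f(L/D)(ρV²/2) = 0.0283·(160/0.267)·(0.988·6.751²/2) = 0.0283·599.3·22.52 = 381.8 Pa.
ΔP = 381.8 Pa = 0.00382 bar.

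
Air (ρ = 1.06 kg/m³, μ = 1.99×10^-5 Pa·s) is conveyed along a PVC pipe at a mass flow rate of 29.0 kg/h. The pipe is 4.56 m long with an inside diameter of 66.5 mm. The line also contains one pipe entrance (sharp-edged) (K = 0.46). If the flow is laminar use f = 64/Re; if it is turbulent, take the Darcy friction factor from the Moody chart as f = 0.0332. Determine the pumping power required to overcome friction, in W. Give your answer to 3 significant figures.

P ≈ 0.0528 W

ṁ = 29.0 kg/h = 29.0/3600 = 0.008056 kg/s.
A = πD²/4 = π(0.0665)²/4 = 0.003473 m²; mean velocity V = ṁ/(ρA) = 0.008056/(1.06 · 0.003473) = 2.188 m/s.
Reynolds number Re = ρVD/μ = 1.06 · 2.188 · 0.0665 / 1.99e-05 = 7751.
Re > 4000 → turbulent; use the Moody-chart value f = 0.0332.
Total minor-loss coefficient ΣK = 1·0.46 = 0.46.
ΔP = [f·L/D + ΣK]·(ρV²/2) = [0.0332·4.56/0.0665 + 0.46]·(1.06·2.188²/2) = [2.277 + 0.46]·2.537 = 6.944 Pa.
Q = ṁ/ρ = 0.008056/1.06 = 0.0076 m³/s.
Pumping power P = QΔP = 0.0076·6.944 = 0.05277 W = 0.0528 W.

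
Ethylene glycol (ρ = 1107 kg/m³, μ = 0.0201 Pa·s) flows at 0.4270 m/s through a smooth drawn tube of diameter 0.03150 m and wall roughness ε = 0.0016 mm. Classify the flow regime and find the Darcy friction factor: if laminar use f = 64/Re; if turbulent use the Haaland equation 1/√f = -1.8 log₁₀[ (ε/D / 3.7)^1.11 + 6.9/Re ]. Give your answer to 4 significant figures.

f ≈ 0.08640

Re = ρVD/μ = 1107·0.427·0.0315/0.0201 = 740.8.
Re < 2300 → laminar, so f = 64/Re = 0.0864 (roughness is irrelevant in laminar flow).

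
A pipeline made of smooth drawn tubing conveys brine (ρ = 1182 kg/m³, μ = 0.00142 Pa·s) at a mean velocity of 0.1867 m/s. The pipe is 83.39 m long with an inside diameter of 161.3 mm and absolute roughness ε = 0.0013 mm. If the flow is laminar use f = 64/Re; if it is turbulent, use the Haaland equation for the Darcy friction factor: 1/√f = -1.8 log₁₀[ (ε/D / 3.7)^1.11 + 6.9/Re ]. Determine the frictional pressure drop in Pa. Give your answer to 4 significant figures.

ΔP ≈ 259.4 Pa

Reynolds number Re = ρVD/μ = 1182 · 0.1867 · 0.1613 / 0.00142 = 2.507e+04.
Re > 4000 → turbulent. Relative roughness ε/D = 1.3e-06/0.1613 = 8.06e-06. Haaland: 1/√f = -1.8 log₁₀[(8.06e-06/3.7)^1.11 + 6.9/2.507e+04] = -1.8 log₁₀[5.19e-07 + 0.000275] = 6.407, so f = 0.02436.
Darcy-Weisbach: ΔP = f(L/D)(ρV²/2) = 0.02436·(83.39/0.1613)·(1182·0.1867²/2) = 0.02436·517·20.6 = 259.4 Pa.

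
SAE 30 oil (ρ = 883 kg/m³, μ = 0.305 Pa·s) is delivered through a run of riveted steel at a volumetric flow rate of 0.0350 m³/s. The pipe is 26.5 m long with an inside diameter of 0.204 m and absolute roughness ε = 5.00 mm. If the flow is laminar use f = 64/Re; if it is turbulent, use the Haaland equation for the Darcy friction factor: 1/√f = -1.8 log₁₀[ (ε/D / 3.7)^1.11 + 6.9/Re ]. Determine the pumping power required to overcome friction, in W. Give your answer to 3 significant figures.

P ≈ 233 W

Cross-sectional area A = πD²/4 = π(0.204)²/4 = 0.03269 m²; mean velocity V = Q/A = 0.035/0.03269 = 1.071 m/s.
Reynolds number Re = ρVD/μ = 883 · 1.071 · 0.204 / 0.305 = 632.4.
Re < 2300 → laminar flow, so f = 64/Re = 64/632.4 = 0.1012 (the turbulent correlation is not needed).
Darcy-Weisbach: ΔP = f(L/D)(ρV²/2) = 0.1012·(26.5/0.204)·(883·1.071²/2) = 0.1012·129.9·506.3 = 6655 Pa.
Pumping power P = QΔP = 0.035·6655 = 232.9 W = 233 W.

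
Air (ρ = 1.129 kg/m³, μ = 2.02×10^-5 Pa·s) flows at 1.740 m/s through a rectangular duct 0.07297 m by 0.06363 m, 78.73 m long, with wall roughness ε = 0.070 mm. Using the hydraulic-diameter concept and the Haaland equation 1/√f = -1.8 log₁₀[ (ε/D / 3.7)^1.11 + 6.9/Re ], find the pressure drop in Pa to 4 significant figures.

ΔP ≈ 70.83 Pa

Hydraulic diameter D_h = 4A/P = 4·(0.07297·0.06363)/(2·(0.07297+0.06363)) = 0.01857/0.2732 = 0.06798 m.
Re = ρVD_h/μ = 1.129·1.74·0.06798/2.02e-05 = 6611.
ε/D_h = 7e-05/0.06798 = 0.00103; Haaland gives 1/√f = -1.8 log₁₀[0.000113+0.00104] = 5.286, so f = 0.03579.
ΔP = f(L/D_h)(ρV²/2) = 0.03579·78.73/0.06798·1.709 = 70.83 Pa.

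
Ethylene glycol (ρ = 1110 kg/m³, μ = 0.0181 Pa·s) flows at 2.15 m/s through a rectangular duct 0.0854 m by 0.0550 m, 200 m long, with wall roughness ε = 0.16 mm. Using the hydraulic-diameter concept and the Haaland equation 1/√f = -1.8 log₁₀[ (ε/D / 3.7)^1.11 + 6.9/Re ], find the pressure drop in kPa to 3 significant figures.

Hydraulic diameter D_h = 4A/P = 4·(0.0854·0.055)/(2·(0.0854+0.055)) = 0.01879/0.2808 = 0.06691 m.
Re = ρVD_h/μ = 1110·2.15·0.06691/0.0181 = 8822.
ε/D_h = 0.00016/0.06691 = 0.00239; Haaland gives 1/√f = -1.8 log₁₀[0.000288+0.000782] = 5.347, so f = 0.03498.
ΔP = f(L/D_h)(ρV²/2) = 0.03498·200/0.06691·2565 = 2.682e+05 Pa.
ΔP = 268 kPa.

ΔP ≈ 268 kPa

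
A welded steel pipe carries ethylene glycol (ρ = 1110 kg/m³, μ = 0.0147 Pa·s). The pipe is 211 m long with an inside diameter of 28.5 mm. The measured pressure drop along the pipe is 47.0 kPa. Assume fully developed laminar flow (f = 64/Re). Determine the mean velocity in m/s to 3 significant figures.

For laminar flow, f = 64/Re with Re = ρVD/μ, so Darcy-Weisbach reduces to ΔP = 32μLV/D². Solving for V: V = ΔP·D²/(32μL) = 4.7e+04·(0.0285)²/(32·0.0147·211) = 0.3846 m/s.
Check: Re = ρVD/μ = 1110·0.3846·0.0285/0.0147 = 827.7 < 2300, so the laminar assumption holds.

V ≈ 0.385 m/s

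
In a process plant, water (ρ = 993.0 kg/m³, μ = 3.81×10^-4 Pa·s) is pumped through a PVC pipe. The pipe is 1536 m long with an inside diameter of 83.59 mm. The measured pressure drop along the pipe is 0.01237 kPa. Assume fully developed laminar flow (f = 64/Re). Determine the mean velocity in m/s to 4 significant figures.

For laminar flow, f = 64/Re with Re = ρVD/μ, so Darcy-Weisbach reduces to ΔP = 32μLV/D². Solving for V: V = ΔP·D²/(32μL) = 12.37·(0.08359)²/(32·0.000381·1536) = 0.004615 m/s.
Check: Re = ρVD/μ = 993·0.004615·0.08359/0.000381 = 1006 < 2300, so the laminar assumption holds.

V ≈ 0.004615 m/s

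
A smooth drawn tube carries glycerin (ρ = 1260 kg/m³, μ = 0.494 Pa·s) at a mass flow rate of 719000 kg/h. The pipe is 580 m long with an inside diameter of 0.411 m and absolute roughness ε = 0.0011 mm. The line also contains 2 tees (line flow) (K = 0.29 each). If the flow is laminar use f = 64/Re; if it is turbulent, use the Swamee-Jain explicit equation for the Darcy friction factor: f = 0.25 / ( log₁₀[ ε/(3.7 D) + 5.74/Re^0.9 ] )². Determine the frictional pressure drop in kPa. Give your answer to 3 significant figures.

ΔP ≈ 65.4 kPa

ṁ = 719000 kg/h = 719000/3600 = 199.7 kg/s.
A = πD²/4 = π(0.411)²/4 = 0.1327 m²; mean velocity V = ṁ/(ρA) = 199.7/(1260 · 0.1327) = 1.195 m/s.
Reynolds number Re = ρVD/μ = 1260 · 1.195 · 0.411 / 0.494 = 1252.
Re < 2300 → laminar flow, so f = 64/Re = 64/1252 = 0.0511 (the turbulent correlation is not needed).
Total minor-loss coefficient ΣK = 2·0.29 = 0.58.
ΔP = [f·L/D + ΣK]·(ρV²/2) = [0.0511·580/0.411 + 0.58]·(1260·1.195²/2) = [72.11 + 0.58]·899.3 = 6.537e+04 Pa.
ΔP = 6.537e+04 Pa = 65.4 kPa.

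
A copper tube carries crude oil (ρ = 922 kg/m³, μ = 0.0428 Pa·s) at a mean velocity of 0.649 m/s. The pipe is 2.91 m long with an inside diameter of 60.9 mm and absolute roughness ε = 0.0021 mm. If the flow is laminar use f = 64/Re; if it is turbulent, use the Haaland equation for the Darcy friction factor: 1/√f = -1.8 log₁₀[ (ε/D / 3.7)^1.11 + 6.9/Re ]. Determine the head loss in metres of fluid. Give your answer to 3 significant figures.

h_f ≈ 0.0771 m

Reynolds number Re = ρVD/μ = 922 · 0.649 · 0.0609 / 0.0428 = 851.4.
Re < 2300 → laminar flow, so f = 64/Re = 64/851.4 = 0.07517 (the turbulent correlation is not needed).
Darcy-Weisbach: ΔP = f(L/D)(ρV²/2) = 0.07517·(2.91/0.0609)·(922·0.649²/2) = 0.07517·47.78·194.2 = 697.4 Pa.
Head loss h_f = ΔP/(ρg) = 697.4/(922·9.81) = 0.0771 m.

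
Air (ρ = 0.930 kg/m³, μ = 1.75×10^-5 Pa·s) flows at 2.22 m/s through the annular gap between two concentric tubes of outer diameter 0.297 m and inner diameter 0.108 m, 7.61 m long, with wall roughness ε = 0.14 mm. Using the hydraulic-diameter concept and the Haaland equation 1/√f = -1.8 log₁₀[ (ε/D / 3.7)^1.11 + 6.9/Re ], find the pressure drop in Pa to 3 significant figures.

Hydraulic diameter D_h = 4A/P = D_o - D_i = 0.297 - 0.108 = 0.189 m.
Re = ρVD_h/μ = 0.93·2.22·0.189/1.75e-05 = 2.23e+04.
ε/D_h = 0.00014/0.189 = 0.000741; Haaland gives 1/√f = -1.8 log₁₀[7.85e-05+0.000309] = 6.14, so f = 0.02652.
ΔP = f(L/D_h)(ρV²/2) = 0.02652·7.61/0.189·2.292 = 2.447 Pa.

ΔP ≈ 2.45 Pa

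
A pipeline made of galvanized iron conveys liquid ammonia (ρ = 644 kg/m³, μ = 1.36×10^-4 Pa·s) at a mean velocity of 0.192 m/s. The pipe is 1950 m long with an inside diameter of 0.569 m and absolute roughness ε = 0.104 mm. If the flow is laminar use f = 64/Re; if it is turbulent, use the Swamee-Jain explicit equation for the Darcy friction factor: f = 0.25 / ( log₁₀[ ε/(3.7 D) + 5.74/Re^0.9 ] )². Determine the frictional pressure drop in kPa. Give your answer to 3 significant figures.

Reynolds number Re = ρVD/μ = 644 · 0.192 · 0.569 / 0.000136 = 5.173e+05.
Re > 4000 → turbulent. Relative roughness ε/D = 0.000104/0.569 = 0.000183. Swamee-Jain: f = 0.25/(log₁₀[0.000183/3.7 + 5.74/5.173e+05^0.9])² = 0.25/(log₁₀[4.94e-05 + 4.14e-05])² = 0.25/(-4.042)² = 0.0153.
Darcy-Weisbach: ΔP = f(L/D)(ρV²/2) = 0.0153·(1950/0.569)·(644·0.192²/2) = 0.0153·3427·11.87 = 622.4 Pa.
ΔP = 622.4 Pa = 0.622 kPa.

ΔP ≈ 0.622 kPa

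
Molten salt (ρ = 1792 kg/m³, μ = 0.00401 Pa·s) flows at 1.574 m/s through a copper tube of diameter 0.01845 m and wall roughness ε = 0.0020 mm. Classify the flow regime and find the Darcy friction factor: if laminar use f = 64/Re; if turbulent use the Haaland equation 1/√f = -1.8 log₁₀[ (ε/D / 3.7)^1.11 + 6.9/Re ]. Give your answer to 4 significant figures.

f ≈ 0.02892

Re = ρVD/μ = 1792·1.574·0.01845/0.00401 = 1.298e+04.
Re > 4000 → turbulent. ε/D = 2e-06/0.01845 = 0.000108; Haaland: 1/√f = -1.8 log₁₀[9.29e-06 + 0.000532] = 5.88, so f = 0.02892.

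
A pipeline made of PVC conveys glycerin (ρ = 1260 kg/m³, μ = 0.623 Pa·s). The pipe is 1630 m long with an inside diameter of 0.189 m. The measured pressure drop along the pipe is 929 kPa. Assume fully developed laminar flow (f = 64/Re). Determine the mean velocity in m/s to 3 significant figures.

V ≈ 1.02 m/s

For laminar flow, f = 64/Re with Re = ρVD/μ, so Darcy-Weisbach reduces to ΔP = 32μLV/D². Solving for V: V = ΔP·D²/(32μL) = 9.29e+05·(0.189)²/(32·0.623·1630) = 1.021 m/s.
Check: Re = ρVD/μ = 1260·1.021·0.189/0.623 = 390.4 < 2300, so the laminar assumption holds.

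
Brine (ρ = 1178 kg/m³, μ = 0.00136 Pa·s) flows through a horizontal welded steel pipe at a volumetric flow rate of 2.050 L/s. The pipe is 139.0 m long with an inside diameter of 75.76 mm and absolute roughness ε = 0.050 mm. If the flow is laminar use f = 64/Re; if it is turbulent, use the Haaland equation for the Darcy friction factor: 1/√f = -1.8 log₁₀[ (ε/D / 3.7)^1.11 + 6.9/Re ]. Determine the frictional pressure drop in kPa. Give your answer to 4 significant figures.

Q = 2.050 L/s = 2.050/1000 = 0.00205 m³/s.
Cross-sectional area A = πD²/4 = π(0.07576)²/4 = 0.004508 m²; mean velocity V = Q/A = 0.00205/0.004508 = 0.4548 m/s.
Reynolds number Re = ρVD/μ = 1178 · 0.4548 · 0.07576 / 0.00136 = 2.984e+04.
Re > 4000 → turbulent. Relative roughness ε/D = 5e-05/0.07576 = 0.00066. Haaland: 1/√f = -1.8 log₁₀[(0.00066/3.7)^1.11 + 6.9/2.984e+04] = -1.8 log₁₀[6.9e-05 + 0.000231] = 6.341, so f = 0.02487.
Darcy-Weisbach: ΔP = f(L/D)(ρV²/2) = 0.02487·(139/0.07576)·(1178·0.4548²/2) = 0.02487·1835·121.8 = 5559 Pa.
ΔP = 5559 Pa = 5.559 kPa.

ΔP ≈ 5.559 kPa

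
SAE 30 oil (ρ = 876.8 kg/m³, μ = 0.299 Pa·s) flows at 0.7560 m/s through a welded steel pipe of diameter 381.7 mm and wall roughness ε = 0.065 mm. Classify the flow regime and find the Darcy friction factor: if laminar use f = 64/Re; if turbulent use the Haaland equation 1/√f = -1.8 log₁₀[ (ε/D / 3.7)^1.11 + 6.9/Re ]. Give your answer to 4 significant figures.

f ≈ 0.07563

Re = ρVD/μ = 876.8·0.756·0.3817/0.299 = 846.2.
Re < 2300 → laminar, so f = 64/Re = 0.07563 (roughness is irrelevant in laminar flow).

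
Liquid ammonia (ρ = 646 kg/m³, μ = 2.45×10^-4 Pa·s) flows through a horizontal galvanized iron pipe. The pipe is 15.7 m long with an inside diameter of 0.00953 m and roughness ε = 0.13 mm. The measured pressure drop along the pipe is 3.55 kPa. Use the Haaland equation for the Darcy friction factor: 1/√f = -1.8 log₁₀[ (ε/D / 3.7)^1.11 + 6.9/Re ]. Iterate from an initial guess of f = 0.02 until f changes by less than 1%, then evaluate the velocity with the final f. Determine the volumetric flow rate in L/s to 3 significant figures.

Rearranging Darcy-Weisbach: V = √(2·ΔP·D/(f·L·ρ)). With ε/D = 0.00013/0.00953 = 0.0136, iterate starting from f = 0.02:
  f = 0.02 → V = √(2·3550·0.00953/(0.02·15.7·646)) = 0.5776 m/s; Re = ρVD/μ = 1.451e+04; f → 0.04538
  f = 0.04538 → V = 0.3834 m/s; Re = 9635; f → 0.04682
  f = 0.04682 → V = 0.3775 m/s; Re = 9486; f → 0.04688
Converged (Δf/f < 1%). With the final f = 0.04688: V = √(2·3550·0.00953/(0.04688·15.7·646)) = 0.3772 m/s.
Q = V·A = 0.3772·(π/4·0.00953²) = 2.691e-05 m³/s = 0.0269 L/s.

Q ≈ 0.0269 L/s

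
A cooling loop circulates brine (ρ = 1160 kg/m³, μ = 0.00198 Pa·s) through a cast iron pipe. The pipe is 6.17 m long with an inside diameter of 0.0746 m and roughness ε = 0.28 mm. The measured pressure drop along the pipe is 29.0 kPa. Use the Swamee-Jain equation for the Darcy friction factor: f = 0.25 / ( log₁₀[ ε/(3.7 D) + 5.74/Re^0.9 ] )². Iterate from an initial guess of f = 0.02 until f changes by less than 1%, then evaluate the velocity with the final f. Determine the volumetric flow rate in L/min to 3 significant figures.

Q ≈ 1200 L/min

Rearranging Darcy-Weisbach: V = √(2·ΔP·D/(f·L·ρ)). With ε/D = 0.00028/0.0746 = 0.00375, iterate starting from f = 0.02:
  f = 0.02 → V = √(2·2.9e+04·0.0746/(0.02·6.17·1160)) = 5.498 m/s; Re = ρVD/μ = 2.403e+05; f → 0.02854
  f = 0.02854 → V = 4.603 m/s; Re = 2.012e+05; f → 0.02865
Converged (Δf/f < 1%). With the final f = 0.02865: V = √(2·2.9e+04·0.0746/(0.02865·6.17·1160)) = 4.594 m/s.
Q = V·A = 4.594·(π/4·0.0746²) = 0.02008 m³/s = 1200 L/min.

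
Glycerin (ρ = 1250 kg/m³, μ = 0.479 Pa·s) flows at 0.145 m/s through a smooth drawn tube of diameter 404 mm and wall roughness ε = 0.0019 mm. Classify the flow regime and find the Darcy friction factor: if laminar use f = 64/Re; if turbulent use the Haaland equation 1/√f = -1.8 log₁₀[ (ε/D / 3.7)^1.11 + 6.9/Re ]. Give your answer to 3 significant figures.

f ≈ 0.419

Re = ρVD/μ = 1250·0.145·0.404/0.479 = 152.9.
Re < 2300 → laminar, so f = 64/Re = 0.4187 (roughness is irrelevant in laminar flow).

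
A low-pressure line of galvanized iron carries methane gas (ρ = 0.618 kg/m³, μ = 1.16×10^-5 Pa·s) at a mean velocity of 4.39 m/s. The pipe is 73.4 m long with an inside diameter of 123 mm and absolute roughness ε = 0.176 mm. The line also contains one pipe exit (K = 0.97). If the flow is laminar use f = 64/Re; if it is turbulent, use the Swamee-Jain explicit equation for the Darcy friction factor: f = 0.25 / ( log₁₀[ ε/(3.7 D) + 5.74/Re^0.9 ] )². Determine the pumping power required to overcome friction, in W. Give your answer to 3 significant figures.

P ≈ 5.37 W

Reynolds number Re = ρVD/μ = 0.618 · 4.39 · 0.123 / 1.16e-05 = 2.877e+04.
Re > 4000 → turbulent. Relative roughness ε/D = 0.000176/0.123 = 0.00143. Swamee-Jain: f = 0.25/(log₁₀[0.00143/3.7 + 5.74/2.877e+04^0.9])² = 0.25/(log₁₀[0.000387 + 0.000557])² = 0.25/(-3.025)² = 0.02732.
Total minor-loss coefficient ΣK = 1·0.97 = 0.97.
ΔP = [f·L/D + ΣK]·(ρV²/2) = [0.02732·73.4/0.123 + 0.97]·(0.618·4.39²/2) = [16.3 + 0.97]·5.955 = 102.9 Pa.
Q = V·A = 4.39·0.01188 = 0.05216 m³/s.
Pumping power P = QΔP = 0.05216·102.9 = 5.365 W = 5.37 W.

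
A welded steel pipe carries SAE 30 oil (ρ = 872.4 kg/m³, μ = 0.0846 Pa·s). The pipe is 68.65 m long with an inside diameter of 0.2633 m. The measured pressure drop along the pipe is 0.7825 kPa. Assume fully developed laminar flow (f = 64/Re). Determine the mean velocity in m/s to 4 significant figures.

For laminar flow, f = 64/Re with Re = ρVD/μ, so Darcy-Weisbach reduces to ΔP = 32μLV/D². Solving for V: V = ΔP·D²/(32μL) = 782.5·(0.2633)²/(32·0.0846·68.65) = 0.2919 m/s.
Check: Re = ρVD/μ = 872.4·0.2919·0.2633/0.0846 = 792.5 < 2300, so the laminar assumption holds.

V ≈ 0.2919 m/s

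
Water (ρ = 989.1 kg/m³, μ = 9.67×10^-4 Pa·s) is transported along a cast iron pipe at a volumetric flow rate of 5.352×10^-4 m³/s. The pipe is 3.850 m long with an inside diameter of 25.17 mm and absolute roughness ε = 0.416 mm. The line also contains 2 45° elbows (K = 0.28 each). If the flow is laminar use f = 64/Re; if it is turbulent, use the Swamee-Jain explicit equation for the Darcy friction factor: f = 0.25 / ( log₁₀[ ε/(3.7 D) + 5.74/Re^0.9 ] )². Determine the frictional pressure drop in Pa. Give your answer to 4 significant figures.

ΔP ≈ 4466 Pa

Cross-sectional area A = πD²/4 = π(0.02517)²/4 = 0.0004976 m²; mean velocity V = Q/A = 0.0005352/0.0004976 = 1.076 m/s.
Reynolds number Re = ρVD/μ = 989.1 · 1.076 · 0.02517 / 0.000967 = 2.769e+04.
Re > 4000 → turbulent. Relative roughness ε/D = 0.000416/0.02517 = 0.0165. Swamee-Jain: f = 0.25/(log₁₀[0.0165/3.7 + 5.74/2.769e+04^0.9])² = 0.25/(log₁₀[0.00447 + 0.000576])² = 0.25/(-2.297)² = 0.04737.
Total minor-loss coefficient ΣK = 2·0.28 = 0.56.
ΔP = [f·L/D + ΣK]·(ρV²/2) = [0.04737·3.85/0.02517 + 0.56]·(989.1·1.076²/2) = [7.246 + 0.56]·572.2 = 4466 Pa.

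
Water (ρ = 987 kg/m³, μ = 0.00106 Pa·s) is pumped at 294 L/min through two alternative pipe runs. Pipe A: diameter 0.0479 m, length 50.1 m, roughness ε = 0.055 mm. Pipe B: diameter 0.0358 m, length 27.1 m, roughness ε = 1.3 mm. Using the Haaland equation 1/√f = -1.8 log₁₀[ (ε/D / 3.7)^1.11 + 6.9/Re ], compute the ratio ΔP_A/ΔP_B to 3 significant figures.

ΔP_A/ΔP_B ≈ 0.153

Pipe A: V = Q/A = 0.0049/0.001802 = 2.719 m/s; Re = 1.213e+05; ε/D = 0.00115; Haaland → f = 0.02214; ΔP_A = f(L/D)(ρV²/2) = 8.448e+04 Pa.
Pipe B: V = Q/A = 0.0049/0.001007 = 4.868 m/s; Re = 1.623e+05; ε/D = 0.0363; Haaland → f = 0.06229; ΔP_B = f(L/D)(ρV²/2) = 5.514e+05 Pa.
ΔP_A/ΔP_B = 8.448e+04/5.514e+05 = 0.153.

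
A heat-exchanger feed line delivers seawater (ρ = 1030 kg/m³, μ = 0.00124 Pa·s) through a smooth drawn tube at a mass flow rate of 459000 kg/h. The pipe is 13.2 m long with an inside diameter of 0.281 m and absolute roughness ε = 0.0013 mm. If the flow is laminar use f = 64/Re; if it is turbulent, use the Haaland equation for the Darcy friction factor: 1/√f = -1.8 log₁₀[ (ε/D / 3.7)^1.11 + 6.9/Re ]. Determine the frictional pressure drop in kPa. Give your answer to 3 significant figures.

ṁ = 459000 kg/h = 459000/3600 = 127.5 kg/s.
A = πD²/4 = π(0.281)²/4 = 0.06202 m²; mean velocity V = ṁ/(ρA) = 127.5/(1030 · 0.06202) = 1.996 m/s.
Reynolds number Re = ρVD/μ = 1030 · 1.996 · 0.281 / 0.00124 = 4.659e+05.
Re > 4000 → turbulent. Relative roughness ε/D = 1.3e-06/0.281 = 4.63e-06. Haaland: 1/√f = -1.8 log₁₀[(4.63e-06/3.7)^1.11 + 6.9/4.659e+05] = -1.8 log₁₀[2.8e-07 + 1.48e-05] = 8.678, so f = 0.01328.
Darcy-Weisbach: ΔP = f(L/D)(ρV²/2) = 0.01328·(13.2/0.281)·(1030·1.996²/2) = 0.01328·46.98·2052 = 1280 Pa.
ΔP = 1280 Pa = 1.28 kPa.

ΔP ≈ 1.28 kPa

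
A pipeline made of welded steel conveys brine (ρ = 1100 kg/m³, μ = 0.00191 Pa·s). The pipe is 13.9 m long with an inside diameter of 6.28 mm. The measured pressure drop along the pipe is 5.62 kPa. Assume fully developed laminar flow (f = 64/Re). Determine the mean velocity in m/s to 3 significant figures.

V ≈ 0.261 m/s

For laminar flow, f = 64/Re with Re = ρVD/μ, so Darcy-Weisbach reduces to ΔP = 32μLV/D². Solving for V: V = ΔP·D²/(32μL) = 5620·(0.00628)²/(32·0.00191·13.9) = 0.2609 m/s.
Check: Re = ρVD/μ = 1100·0.2609·0.00628/0.00191 = 943.6 < 2300, so the laminar assumption holds.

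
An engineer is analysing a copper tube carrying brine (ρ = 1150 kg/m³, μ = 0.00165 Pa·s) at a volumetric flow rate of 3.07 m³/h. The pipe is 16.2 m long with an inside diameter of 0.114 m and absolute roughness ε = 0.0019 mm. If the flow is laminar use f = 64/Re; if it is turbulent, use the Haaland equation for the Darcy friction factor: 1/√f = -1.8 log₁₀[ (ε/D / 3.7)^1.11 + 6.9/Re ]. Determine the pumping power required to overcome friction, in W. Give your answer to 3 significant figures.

P ≈ 0.0169 W

Q = 3.07 m³/h = 3.07/3600 = 0.0008528 m³/s.
Cross-sectional area A = πD²/4 = π(0.114)²/4 = 0.01021 m²; mean velocity V = Q/A = 0.0008528/0.01021 = 0.08355 m/s.
Reynolds number Re = ρVD/μ = 1150 · 0.08355 · 0.114 / 0.00165 = 6638.
Re > 4000 → turbulent. Relative roughness ε/D = 1.9e-06/0.114 = 1.67e-05. Haaland: 1/√f = -1.8 log₁₀[(1.67e-05/3.7)^1.11 + 6.9/6638] = -1.8 log₁₀[1.16e-06 + 0.00104] = 5.369, so f = 0.03469.
Darcy-Weisbach: ΔP = f(L/D)(ρV²/2) = 0.03469·(16.2/0.114)·(1150·0.08355²/2) = 0.03469·142.1·4.014 = 19.79 Pa.
Pumping power P = QΔP = 0.0008528·19.79 = 0.01687 W = 0.0169 W.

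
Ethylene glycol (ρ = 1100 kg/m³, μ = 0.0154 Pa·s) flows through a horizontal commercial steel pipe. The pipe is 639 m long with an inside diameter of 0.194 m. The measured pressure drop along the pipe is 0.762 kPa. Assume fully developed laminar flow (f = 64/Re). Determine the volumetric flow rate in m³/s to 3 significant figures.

Q ≈ 0.00269 m³/s

For laminar flow, f = 64/Re with Re = ρVD/μ, so Darcy-Weisbach reduces to ΔP = 32μLV/D². Solving for V: V = ΔP·D²/(32μL) = 762·(0.194)²/(32·0.0154·639) = 0.09107 m/s.
Check: Re = ρVD/μ = 1100·0.09107·0.194/0.0154 = 1262 < 2300, so the laminar assumption holds.
Q = V·A = 0.09107·(π/4·0.194²) = 0.002692 m³/s = 0.00269 m³/s.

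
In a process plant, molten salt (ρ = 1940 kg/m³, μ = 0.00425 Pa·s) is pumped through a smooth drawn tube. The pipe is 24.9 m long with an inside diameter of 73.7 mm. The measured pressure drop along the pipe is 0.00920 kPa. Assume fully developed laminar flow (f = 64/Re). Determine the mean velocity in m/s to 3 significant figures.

V ≈ 0.0148 m/s

For laminar flow, f = 64/Re with Re = ρVD/μ, so Darcy-Weisbach reduces to ΔP = 32μLV/D². Solving for V: V = ΔP·D²/(32μL) = 9.2·(0.0737)²/(32·0.00425·24.9) = 0.01476 m/s.
Check: Re = ρVD/μ = 1940·0.01476·0.0737/0.00425 = 496.4 < 2300, so the laminar assumption holds.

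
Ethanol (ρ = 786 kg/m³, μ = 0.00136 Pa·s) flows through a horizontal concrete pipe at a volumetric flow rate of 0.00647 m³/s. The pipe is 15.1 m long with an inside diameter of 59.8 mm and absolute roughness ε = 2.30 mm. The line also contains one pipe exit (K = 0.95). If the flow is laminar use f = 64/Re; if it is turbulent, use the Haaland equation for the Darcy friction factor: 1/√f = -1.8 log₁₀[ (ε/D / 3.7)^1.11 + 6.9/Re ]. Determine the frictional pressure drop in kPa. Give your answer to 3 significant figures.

Cross-sectional area A = πD²/4 = π(0.0598)²/4 = 0.002809 m²; mean velocity V = Q/A = 0.00647/0.002809 = 2.304 m/s.
Reynolds number Re = ρVD/μ = 786 · 2.304 · 0.0598 / 0.00136 = 7.962e+04.
Re > 4000 → turbulent. Relative roughness ε/D = 0.0023/0.0598 = 0.0385. Haaland: 1/√f = -1.8 log₁₀[(0.0385/3.7)^1.11 + 6.9/7.962e+04] = -1.8 log₁₀[0.00629 + 8.67e-05] = 3.952, so f = 0.06404.
Total minor-loss coefficient ΣK = 1·0.95 = 0.95.
ΔP = [f·L/D + ΣK]·(ρV²/2) = [0.06404·15.1/0.0598 + 0.95]·(786·2.304²/2) = [16.17 + 0.95]·2086 = 3.57e+04 Pa.
ΔP = 3.57e+04 Pa = 35.7 kPa.

ΔP ≈ 35.7 kPa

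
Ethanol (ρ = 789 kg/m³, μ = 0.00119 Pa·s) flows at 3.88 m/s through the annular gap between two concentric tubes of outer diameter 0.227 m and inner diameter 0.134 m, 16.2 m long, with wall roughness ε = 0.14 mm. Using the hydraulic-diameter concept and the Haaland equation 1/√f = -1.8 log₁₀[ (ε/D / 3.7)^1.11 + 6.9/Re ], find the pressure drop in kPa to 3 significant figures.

ΔP ≈ 23.4 kPa

Hydraulic diameter D_h = 4A/P = D_o - D_i = 0.227 - 0.134 = 0.093 m.
Re = ρVD_h/μ = 789·3.88·0.093/0.00119 = 2.392e+05.
ε/D_h = 0.00014/0.093 = 0.00151; Haaland gives 1/√f = -1.8 log₁₀[0.000172+2.88e-05] = 6.653, so f = 0.02259.
ΔP = f(L/D_h)(ρV²/2) = 0.02259·16.2/0.093·5939 = 2.337e+04 Pa.
ΔP = 23.4 kPa.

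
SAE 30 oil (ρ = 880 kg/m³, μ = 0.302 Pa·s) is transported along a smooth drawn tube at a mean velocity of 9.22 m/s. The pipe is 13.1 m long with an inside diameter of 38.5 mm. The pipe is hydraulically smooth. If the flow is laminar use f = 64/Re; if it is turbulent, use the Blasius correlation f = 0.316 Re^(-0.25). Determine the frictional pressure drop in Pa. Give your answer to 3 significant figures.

Reynolds number Re = ρVD/μ = 880 · 9.22 · 0.0385 / 0.302 = 1034.
Re < 2300 → laminar flow, so f = 64/Re = 64/1034 = 0.06187 (the turbulent correlation is not needed).
Darcy-Weisbach: ΔP = f(L/D)(ρV²/2) = 0.06187·(13.1/0.0385)·(880·9.22²/2) = 0.06187·340.3·3.74e+04 = 7.875e+05 Pa.

ΔP ≈ 787000 Pa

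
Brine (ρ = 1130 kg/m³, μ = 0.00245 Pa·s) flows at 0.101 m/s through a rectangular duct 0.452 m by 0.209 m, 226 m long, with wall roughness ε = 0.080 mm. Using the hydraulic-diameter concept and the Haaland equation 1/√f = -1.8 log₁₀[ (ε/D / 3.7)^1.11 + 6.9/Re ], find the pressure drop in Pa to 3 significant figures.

ΔP ≈ 132 Pa

Hydraulic diameter D_h = 4A/P = 4·(0.452·0.209)/(2·(0.452+0.209)) = 0.3779/1.322 = 0.2858 m.
Re = ρVD_h/μ = 1130·0.101·0.2858/0.00245 = 1.332e+04.
ε/D_h = 8e-05/0.2858 = 0.00028; Haaland gives 1/√f = -1.8 log₁₀[2.66e-05+0.000518] = 5.875, so f = 0.02898.
ΔP = f(L/D_h)(ρV²/2) = 0.02898·226/0.2858·5.764 = 132 Pa.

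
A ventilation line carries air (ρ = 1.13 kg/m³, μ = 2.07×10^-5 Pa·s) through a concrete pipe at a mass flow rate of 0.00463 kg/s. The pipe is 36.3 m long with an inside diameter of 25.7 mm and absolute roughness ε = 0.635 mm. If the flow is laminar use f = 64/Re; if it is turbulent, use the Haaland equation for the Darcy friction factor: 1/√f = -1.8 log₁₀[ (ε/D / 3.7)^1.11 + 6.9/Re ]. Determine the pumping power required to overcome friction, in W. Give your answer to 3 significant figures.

P ≈ 11.4 W

A = πD²/4 = π(0.0257)²/4 = 0.0005187 m²; mean velocity V = ṁ/(ρA) = 0.00463/(1.13 · 0.0005187) = 7.899 m/s.
Reynolds number Re = ρVD/μ = 1.13 · 7.899 · 0.0257 / 2.07e-05 = 1.108e+04.
Re > 4000 → turbulent. Relative roughness ε/D = 0.000635/0.0257 = 0.0247. Haaland: 1/√f = -1.8 log₁₀[(0.0247/3.7)^1.11 + 6.9/1.108e+04] = -1.8 log₁₀[0.00385 + 0.000623] = 4.229, so f = 0.05591.
Darcy-Weisbach: ΔP = f(L/D)(ρV²/2) = 0.05591·(36.3/0.0257)·(1.13·7.899²/2) = 0.05591·1412·35.25 = 2784 Pa.
Q = ṁ/ρ = 0.00463/1.13 = 0.004097 m³/s.
Pumping power P = QΔP = 0.004097·2784 = 11.41 W = 11.4 W.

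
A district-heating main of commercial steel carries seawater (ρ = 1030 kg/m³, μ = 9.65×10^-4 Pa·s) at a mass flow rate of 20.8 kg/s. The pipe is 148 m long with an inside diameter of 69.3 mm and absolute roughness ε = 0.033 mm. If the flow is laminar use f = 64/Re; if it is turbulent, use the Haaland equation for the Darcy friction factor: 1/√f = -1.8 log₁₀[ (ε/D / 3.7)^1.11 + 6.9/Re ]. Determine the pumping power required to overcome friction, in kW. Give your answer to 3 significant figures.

P ≈ 11.2 kW

A = πD²/4 = π(0.0693)²/4 = 0.003772 m²; mean velocity V = ṁ/(ρA) = 20.8/(1030 · 0.003772) = 5.354 m/s.
Reynolds number Re = ρVD/μ = 1030 · 5.354 · 0.0693 / 0.000965 = 3.96e+05.
Re > 4000 → turbulent. Relative roughness ε/D = 3.3e-05/0.0693 = 0.000476. Haaland: 1/√f = -1.8 log₁₀[(0.000476/3.7)^1.11 + 6.9/3.96e+05] = -1.8 log₁₀[4.8e-05 + 1.74e-05] = 7.531, so f = 0.01763.
Darcy-Weisbach: ΔP = f(L/D)(ρV²/2) = 0.01763·(148/0.0693)·(1030·5.354²/2) = 0.01763·2136·1.476e+04 = 5.558e+05 Pa.
Q = ṁ/ρ = 20.8/1030 = 0.02019 m³/s.
Pumping power P = QΔP = 0.02019·5.558e+05 = 11220 W = 11.2 kW.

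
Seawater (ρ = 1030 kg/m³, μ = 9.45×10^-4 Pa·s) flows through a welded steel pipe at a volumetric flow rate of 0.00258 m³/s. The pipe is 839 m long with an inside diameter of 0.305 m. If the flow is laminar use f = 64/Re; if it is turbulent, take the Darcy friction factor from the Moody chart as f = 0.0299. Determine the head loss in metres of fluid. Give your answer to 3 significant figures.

Cross-sectional area A = πD²/4 = π(0.305)²/4 = 0.07306 m²; mean velocity V = Q/A = 0.00258/0.07306 = 0.03531 m/s.
Reynolds number Re = ρVD/μ = 1030 · 0.03531 · 0.305 / 0.000945 = 1.174e+04.
Re > 4000 → turbulent; use the Moody-chart value f = 0.0299.
Darcy-Weisbach: ΔP = f(L/D)(ρV²/2) = 0.0299·(839/0.305)·(1030·0.03531²/2) = 0.0299·2751·0.6422 = 52.82 Pa.
Head loss h_f = ΔP/(ρg) = 52.82/(1030·9.81) = 0.00523 m.

h_f ≈ 0.00523 m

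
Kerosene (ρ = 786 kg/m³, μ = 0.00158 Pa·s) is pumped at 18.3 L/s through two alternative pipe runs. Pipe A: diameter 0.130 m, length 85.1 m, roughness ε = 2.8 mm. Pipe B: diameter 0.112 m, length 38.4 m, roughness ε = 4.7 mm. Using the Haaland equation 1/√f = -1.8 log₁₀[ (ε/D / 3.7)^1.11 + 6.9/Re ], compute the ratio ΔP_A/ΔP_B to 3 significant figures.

ΔP_A/ΔP_B ≈ 0.800

Pipe A: V = Q/A = 0.0183/0.01327 = 1.379 m/s; Re = 8.916e+04; ε/D = 0.0215; Haaland → f = 0.05056; ΔP_A = f(L/D)(ρV²/2) = 2.472e+04 Pa.
Pipe B: V = Q/A = 0.0183/0.009852 = 1.857 m/s; Re = 1.035e+05; ε/D = 0.042; Haaland → f = 0.06645; ΔP_B = f(L/D)(ρV²/2) = 3.089e+04 Pa.
ΔP_A/ΔP_B = 2.472e+04/3.089e+04 = 0.800.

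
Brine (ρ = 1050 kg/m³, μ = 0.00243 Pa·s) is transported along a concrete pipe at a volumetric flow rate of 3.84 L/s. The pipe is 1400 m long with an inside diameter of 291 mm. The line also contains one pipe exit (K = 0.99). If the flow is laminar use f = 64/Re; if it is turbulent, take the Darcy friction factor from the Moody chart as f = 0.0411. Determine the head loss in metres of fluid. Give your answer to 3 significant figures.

h_f ≈ 0.0338 m

Q = 3.84 L/s = 3.84/1000 = 0.00384 m³/s.
Cross-sectional area A = πD²/4 = π(0.291)²/4 = 0.06651 m²; mean velocity V = Q/A = 0.00384/0.06651 = 0.05774 m/s.
Reynolds number Re = ρVD/μ = 1050 · 0.05774 · 0.291 / 0.00243 = 7260.
Re > 4000 → turbulent; use the Moody-chart value f = 0.0411.
Total minor-loss coefficient ΣK = 1·0.99 = 0.99.
ΔP = [f·L/D + ΣK]·(ρV²/2) = [0.0411·1400/0.291 + 0.99]·(1050·0.05774²/2) = [197.7 + 0.99]·1.75 = 347.8 Pa.
Head loss h_f = ΔP/(ρg) = 347.8/(1050·9.81) = 0.0338 m.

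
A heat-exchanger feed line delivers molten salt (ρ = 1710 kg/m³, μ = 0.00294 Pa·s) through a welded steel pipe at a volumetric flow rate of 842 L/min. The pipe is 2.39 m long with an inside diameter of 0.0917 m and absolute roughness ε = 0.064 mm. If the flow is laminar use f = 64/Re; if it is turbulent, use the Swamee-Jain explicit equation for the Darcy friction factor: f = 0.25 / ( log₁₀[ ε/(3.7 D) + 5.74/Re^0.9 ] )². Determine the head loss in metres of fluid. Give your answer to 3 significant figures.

Q = 842 L/min = 842/60000 = 0.01403 m³/s.
Cross-sectional area A = πD²/4 = π(0.0917)²/4 = 0.006604 m²; mean velocity V = Q/A = 0.01403/0.006604 = 2.125 m/s.
Reynolds number Re = ρVD/μ = 1710 · 2.125 · 0.0917 / 0.00294 = 1.133e+05.
Re > 4000 → turbulent. Relative roughness ε/D = 6.4e-05/0.0917 = 0.000698. Swamee-Jain: f = 0.25/(log₁₀[0.000698/3.7 + 5.74/1.133e+05^0.9])² = 0.25/(log₁₀[0.000189 + 0.000162])² = 0.25/(-3.455)² = 0.02094.
Darcy-Weisbach: ΔP = f(L/D)(ρV²/2) = 0.02094·(2.39/0.0917)·(1710·2.125²/2) = 0.02094·26.06·3860 = 2107 Pa.
Head loss h_f = ΔP/(ρg) = 2107/(1710·9.81) = 0.126 m.

h_f ≈ 0.126 m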